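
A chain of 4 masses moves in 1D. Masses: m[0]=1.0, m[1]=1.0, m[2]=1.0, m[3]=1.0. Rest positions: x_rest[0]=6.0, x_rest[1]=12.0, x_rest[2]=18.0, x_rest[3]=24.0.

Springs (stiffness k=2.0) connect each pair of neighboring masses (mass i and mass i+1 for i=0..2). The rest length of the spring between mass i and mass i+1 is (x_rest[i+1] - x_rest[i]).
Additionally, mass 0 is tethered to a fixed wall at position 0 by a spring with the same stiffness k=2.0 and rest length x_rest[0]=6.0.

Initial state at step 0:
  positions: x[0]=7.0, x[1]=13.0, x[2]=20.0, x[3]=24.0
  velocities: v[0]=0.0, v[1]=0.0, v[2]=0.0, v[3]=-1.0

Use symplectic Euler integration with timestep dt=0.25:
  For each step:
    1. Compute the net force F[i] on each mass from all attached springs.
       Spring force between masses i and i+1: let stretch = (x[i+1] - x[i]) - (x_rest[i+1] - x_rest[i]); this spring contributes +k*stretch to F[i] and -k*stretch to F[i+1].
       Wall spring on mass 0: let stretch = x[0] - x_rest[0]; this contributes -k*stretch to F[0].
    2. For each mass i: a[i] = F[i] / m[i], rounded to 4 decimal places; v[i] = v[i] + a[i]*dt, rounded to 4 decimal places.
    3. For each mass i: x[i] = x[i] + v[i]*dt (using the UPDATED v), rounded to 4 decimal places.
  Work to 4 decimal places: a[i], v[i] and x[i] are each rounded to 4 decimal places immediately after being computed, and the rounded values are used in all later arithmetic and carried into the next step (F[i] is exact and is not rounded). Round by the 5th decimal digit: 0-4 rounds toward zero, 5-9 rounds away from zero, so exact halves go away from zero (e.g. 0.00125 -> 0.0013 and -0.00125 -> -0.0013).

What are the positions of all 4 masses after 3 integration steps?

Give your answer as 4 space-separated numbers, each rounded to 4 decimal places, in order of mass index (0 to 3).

Step 0: x=[7.0000 13.0000 20.0000 24.0000] v=[0.0000 0.0000 0.0000 -1.0000]
Step 1: x=[6.8750 13.1250 19.6250 24.0000] v=[-0.5000 0.5000 -1.5000 0.0000]
Step 2: x=[6.6719 13.2813 18.9844 24.2031] v=[-0.8125 0.6250 -2.5625 0.8125]
Step 3: x=[6.4610 13.3243 18.2832 24.5039] v=[-0.8438 0.1719 -2.8047 1.2032]

Answer: 6.4610 13.3243 18.2832 24.5039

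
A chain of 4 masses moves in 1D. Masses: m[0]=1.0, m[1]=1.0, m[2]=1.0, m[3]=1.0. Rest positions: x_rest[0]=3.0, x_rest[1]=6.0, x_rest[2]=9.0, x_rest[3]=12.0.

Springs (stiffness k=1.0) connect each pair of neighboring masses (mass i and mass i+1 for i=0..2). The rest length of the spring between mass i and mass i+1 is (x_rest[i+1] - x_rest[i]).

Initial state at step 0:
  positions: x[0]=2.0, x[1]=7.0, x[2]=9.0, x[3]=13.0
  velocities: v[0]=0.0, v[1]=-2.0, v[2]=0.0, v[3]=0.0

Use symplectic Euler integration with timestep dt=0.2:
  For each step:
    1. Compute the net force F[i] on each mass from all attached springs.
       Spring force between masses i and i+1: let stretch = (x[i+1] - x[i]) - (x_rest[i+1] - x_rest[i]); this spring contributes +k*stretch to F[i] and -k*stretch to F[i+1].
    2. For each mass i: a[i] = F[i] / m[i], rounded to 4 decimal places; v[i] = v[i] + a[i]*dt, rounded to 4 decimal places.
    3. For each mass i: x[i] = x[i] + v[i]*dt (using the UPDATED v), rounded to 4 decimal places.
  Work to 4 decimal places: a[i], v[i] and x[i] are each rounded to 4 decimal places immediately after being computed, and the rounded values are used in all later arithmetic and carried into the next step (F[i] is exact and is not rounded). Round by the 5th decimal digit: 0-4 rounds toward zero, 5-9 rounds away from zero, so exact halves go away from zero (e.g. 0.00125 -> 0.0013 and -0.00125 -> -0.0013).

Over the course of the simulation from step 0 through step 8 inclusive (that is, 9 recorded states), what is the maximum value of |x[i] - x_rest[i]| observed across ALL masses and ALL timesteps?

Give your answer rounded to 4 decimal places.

Answer: 2.1803

Derivation:
Step 0: x=[2.0000 7.0000 9.0000 13.0000] v=[0.0000 -2.0000 0.0000 0.0000]
Step 1: x=[2.0800 6.4800 9.0800 12.9600] v=[0.4000 -2.6000 0.4000 -0.2000]
Step 2: x=[2.2160 5.8880 9.2112 12.8848] v=[0.6800 -2.9600 0.6560 -0.3760]
Step 3: x=[2.3789 5.2820 9.3564 12.7827] v=[0.8144 -3.0298 0.7261 -0.5107]
Step 4: x=[2.5379 4.7229 9.4757 12.6635] v=[0.7950 -2.7955 0.5965 -0.5960]
Step 5: x=[2.6643 4.2665 9.5324 12.5368] v=[0.6320 -2.2819 0.2835 -0.6336]
Step 6: x=[2.7348 3.9567 9.4986 12.4099] v=[0.3524 -1.5492 -0.1688 -0.6345]
Step 7: x=[2.7342 3.8197 9.3596 12.2865] v=[-0.0032 -0.6852 -0.6949 -0.6168]
Step 8: x=[2.6570 3.8608 9.1161 12.1661] v=[-0.3861 0.2057 -1.2175 -0.6022]
Max displacement = 2.1803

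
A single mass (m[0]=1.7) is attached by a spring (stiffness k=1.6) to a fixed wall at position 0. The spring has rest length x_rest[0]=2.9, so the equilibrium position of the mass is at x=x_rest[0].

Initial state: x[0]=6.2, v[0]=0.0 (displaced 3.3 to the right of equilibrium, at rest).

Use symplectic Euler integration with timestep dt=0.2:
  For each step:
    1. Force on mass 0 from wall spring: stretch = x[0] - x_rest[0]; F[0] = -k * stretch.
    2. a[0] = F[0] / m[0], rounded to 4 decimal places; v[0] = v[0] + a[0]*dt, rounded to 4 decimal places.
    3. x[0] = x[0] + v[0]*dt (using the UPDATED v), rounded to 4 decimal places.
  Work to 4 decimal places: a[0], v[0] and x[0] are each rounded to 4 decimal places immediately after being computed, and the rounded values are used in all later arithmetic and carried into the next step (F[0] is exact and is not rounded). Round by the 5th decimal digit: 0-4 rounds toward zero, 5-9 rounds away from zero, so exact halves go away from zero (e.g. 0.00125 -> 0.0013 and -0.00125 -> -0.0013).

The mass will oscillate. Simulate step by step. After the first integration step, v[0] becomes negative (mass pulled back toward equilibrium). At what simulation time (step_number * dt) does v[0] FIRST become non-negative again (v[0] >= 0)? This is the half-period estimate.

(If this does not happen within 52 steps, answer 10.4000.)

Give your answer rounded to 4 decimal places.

Answer: 3.4000

Derivation:
Step 0: x=[6.2000] v=[0.0000]
Step 1: x=[6.0758] v=[-0.6212]
Step 2: x=[5.8320] v=[-1.2190]
Step 3: x=[5.4778] v=[-1.7709]
Step 4: x=[5.0266] v=[-2.2561]
Step 5: x=[4.4953] v=[-2.6564]
Step 6: x=[3.9040] v=[-2.9567]
Step 7: x=[3.2749] v=[-3.1457]
Step 8: x=[2.6316] v=[-3.2163]
Step 9: x=[1.9984] v=[-3.1658]
Step 10: x=[1.3992] v=[-2.9961]
Step 11: x=[0.8565] v=[-2.7136]
Step 12: x=[0.3907] v=[-2.3289]
Step 13: x=[0.0194] v=[-1.8566]
Step 14: x=[-0.2435] v=[-1.3144]
Step 15: x=[-0.3880] v=[-0.7227]
Step 16: x=[-0.4088] v=[-0.1038]
Step 17: x=[-0.3050] v=[0.5190]
First v>=0 after going negative at step 17, time=3.4000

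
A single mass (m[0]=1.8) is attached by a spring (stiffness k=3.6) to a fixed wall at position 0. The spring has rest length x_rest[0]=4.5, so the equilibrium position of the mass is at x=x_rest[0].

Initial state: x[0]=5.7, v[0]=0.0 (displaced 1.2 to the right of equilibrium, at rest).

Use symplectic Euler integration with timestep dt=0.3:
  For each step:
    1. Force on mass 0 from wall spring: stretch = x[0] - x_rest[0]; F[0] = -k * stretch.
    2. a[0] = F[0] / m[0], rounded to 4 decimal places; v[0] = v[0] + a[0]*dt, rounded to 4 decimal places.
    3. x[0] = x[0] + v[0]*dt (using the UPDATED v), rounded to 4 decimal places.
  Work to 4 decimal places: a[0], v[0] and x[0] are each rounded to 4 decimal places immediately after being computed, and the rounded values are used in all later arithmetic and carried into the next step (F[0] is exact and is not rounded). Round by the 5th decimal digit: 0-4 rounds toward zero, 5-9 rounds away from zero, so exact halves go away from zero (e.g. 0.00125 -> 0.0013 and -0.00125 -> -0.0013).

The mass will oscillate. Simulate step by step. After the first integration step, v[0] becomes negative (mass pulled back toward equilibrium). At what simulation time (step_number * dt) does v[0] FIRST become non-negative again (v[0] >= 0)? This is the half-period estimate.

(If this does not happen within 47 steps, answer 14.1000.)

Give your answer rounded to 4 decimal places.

Answer: 2.4000

Derivation:
Step 0: x=[5.7000] v=[0.0000]
Step 1: x=[5.4840] v=[-0.7200]
Step 2: x=[5.0909] v=[-1.3104]
Step 3: x=[4.5914] v=[-1.6649]
Step 4: x=[4.0755] v=[-1.7197]
Step 5: x=[3.6360] v=[-1.4650]
Step 6: x=[3.3520] v=[-0.9466]
Step 7: x=[3.2747] v=[-0.2578]
Step 8: x=[3.4179] v=[0.4774]
First v>=0 after going negative at step 8, time=2.4000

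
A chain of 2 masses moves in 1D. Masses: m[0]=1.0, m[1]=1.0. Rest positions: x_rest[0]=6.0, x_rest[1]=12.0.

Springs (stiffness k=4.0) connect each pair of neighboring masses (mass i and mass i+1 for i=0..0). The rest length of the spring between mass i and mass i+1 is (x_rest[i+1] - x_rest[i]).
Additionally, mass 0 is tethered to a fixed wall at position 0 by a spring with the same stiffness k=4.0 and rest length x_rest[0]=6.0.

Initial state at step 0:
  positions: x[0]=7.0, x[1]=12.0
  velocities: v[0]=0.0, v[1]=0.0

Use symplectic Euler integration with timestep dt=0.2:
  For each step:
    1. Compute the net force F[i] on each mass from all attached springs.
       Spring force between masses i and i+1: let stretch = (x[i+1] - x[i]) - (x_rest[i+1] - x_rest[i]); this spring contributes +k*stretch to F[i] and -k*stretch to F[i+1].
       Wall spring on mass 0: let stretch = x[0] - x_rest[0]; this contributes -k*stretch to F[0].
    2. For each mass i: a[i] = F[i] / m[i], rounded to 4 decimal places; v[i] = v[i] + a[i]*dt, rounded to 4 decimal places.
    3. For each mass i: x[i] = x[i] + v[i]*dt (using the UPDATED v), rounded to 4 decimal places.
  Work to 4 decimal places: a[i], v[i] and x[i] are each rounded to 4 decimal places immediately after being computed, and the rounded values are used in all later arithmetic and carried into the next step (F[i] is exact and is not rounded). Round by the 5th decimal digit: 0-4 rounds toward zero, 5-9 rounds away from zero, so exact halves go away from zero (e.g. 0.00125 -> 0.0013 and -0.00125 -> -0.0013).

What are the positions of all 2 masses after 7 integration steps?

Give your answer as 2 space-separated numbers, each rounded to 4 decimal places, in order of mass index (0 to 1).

Answer: 6.0957 11.7639

Derivation:
Step 0: x=[7.0000 12.0000] v=[0.0000 0.0000]
Step 1: x=[6.6800 12.1600] v=[-1.6000 0.8000]
Step 2: x=[6.1680 12.4032] v=[-2.5600 1.2160]
Step 3: x=[5.6668 12.6088] v=[-2.5062 1.0278]
Step 4: x=[5.3696 12.6636] v=[-1.4860 0.2742]
Step 5: x=[5.3803 12.5114] v=[0.0535 -0.7610]
Step 6: x=[5.6711 12.1782] v=[1.4541 -1.6659]
Step 7: x=[6.0957 11.7639] v=[2.1229 -2.0716]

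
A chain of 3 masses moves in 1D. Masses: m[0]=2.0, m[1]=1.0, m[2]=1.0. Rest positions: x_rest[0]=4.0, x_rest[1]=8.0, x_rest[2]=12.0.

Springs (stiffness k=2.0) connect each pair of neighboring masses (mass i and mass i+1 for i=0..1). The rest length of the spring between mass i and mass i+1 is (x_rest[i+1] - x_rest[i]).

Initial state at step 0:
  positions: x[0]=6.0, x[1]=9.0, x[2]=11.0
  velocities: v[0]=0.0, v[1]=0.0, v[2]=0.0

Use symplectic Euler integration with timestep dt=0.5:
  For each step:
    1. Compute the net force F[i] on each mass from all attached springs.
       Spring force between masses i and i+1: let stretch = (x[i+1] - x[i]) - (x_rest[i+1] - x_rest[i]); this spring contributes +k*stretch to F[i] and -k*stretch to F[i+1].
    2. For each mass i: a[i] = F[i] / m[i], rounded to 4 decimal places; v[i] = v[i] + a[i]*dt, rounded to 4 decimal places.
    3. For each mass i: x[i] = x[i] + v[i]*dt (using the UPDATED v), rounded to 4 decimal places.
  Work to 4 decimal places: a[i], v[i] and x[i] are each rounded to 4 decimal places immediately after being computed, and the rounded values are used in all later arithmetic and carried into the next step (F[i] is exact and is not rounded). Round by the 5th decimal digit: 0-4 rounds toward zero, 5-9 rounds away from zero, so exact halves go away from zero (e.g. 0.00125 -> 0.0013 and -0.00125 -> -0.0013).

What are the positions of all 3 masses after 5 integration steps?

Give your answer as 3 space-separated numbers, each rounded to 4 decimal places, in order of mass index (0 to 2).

Step 0: x=[6.0000 9.0000 11.0000] v=[0.0000 0.0000 0.0000]
Step 1: x=[5.7500 8.5000 12.0000] v=[-0.5000 -1.0000 2.0000]
Step 2: x=[5.1875 8.3750 13.2500] v=[-1.1250 -0.2500 2.5000]
Step 3: x=[4.4219 9.0938 14.0625] v=[-1.5313 1.4375 1.6250]
Step 4: x=[3.8242 9.9610 14.3907] v=[-1.1954 1.7343 0.6563]
Step 5: x=[3.7607 9.9746 14.5040] v=[-0.1270 0.0272 0.2266]

Answer: 3.7607 9.9746 14.5040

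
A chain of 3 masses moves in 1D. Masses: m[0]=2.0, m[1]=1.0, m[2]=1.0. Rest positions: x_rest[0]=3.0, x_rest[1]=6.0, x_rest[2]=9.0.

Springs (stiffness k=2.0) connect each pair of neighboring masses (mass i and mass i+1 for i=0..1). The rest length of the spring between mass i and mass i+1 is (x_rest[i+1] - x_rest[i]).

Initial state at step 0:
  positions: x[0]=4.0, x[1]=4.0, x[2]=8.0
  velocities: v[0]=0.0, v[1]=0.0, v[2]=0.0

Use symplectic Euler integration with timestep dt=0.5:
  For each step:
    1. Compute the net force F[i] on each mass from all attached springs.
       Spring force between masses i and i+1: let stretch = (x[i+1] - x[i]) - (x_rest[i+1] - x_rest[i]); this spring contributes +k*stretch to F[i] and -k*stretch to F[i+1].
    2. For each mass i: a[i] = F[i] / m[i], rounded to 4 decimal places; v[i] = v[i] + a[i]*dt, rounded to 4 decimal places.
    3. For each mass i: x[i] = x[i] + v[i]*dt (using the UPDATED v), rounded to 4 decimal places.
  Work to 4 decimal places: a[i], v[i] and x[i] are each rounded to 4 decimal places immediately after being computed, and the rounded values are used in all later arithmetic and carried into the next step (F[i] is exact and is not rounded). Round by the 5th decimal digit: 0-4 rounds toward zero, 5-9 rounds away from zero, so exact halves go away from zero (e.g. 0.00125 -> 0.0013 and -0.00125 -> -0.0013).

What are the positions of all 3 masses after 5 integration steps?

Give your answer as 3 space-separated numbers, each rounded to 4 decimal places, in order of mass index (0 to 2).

Step 0: x=[4.0000 4.0000 8.0000] v=[0.0000 0.0000 0.0000]
Step 1: x=[3.2500 6.0000 7.5000] v=[-1.5000 4.0000 -1.0000]
Step 2: x=[2.4375 7.3750 7.7500] v=[-1.6250 2.7500 0.5000]
Step 3: x=[2.1094 6.4688 9.3125] v=[-0.6563 -1.8125 3.1250]
Step 4: x=[2.1211 4.8047 10.9532] v=[0.0234 -3.3282 3.2813]
Step 5: x=[2.0537 4.8731 11.0196] v=[-0.1348 0.1367 0.1328]

Answer: 2.0537 4.8731 11.0196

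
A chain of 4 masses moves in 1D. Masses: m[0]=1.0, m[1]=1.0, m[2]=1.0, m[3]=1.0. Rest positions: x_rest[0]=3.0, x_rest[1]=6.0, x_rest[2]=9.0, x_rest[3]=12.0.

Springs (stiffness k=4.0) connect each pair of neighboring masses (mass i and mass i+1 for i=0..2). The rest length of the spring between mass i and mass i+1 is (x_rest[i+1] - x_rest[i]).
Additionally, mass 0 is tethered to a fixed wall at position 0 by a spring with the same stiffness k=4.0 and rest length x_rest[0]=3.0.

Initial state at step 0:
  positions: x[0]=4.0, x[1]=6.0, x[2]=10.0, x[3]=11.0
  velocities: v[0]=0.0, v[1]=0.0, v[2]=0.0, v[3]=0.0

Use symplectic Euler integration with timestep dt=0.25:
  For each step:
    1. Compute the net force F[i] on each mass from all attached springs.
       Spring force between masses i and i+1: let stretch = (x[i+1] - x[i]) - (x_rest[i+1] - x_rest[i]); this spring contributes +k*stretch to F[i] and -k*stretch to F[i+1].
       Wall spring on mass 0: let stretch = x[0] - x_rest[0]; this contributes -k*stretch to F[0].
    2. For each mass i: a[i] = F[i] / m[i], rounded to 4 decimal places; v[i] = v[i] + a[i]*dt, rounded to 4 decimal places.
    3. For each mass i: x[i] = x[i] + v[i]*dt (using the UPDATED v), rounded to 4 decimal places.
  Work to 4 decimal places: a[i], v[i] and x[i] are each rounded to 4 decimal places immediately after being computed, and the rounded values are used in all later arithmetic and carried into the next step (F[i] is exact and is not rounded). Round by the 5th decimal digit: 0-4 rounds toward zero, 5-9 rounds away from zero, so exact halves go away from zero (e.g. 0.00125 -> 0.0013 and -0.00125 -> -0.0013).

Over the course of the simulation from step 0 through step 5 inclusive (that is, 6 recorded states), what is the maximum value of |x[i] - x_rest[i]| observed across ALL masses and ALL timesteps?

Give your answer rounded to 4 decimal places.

Answer: 1.2080

Derivation:
Step 0: x=[4.0000 6.0000 10.0000 11.0000] v=[0.0000 0.0000 0.0000 0.0000]
Step 1: x=[3.5000 6.5000 9.2500 11.5000] v=[-2.0000 2.0000 -3.0000 2.0000]
Step 2: x=[2.8750 6.9375 8.3750 12.1875] v=[-2.5000 1.7500 -3.5000 2.7500]
Step 3: x=[2.5469 6.7188 8.0938 12.6719] v=[-1.3125 -0.8750 -1.1250 1.9375]
Step 4: x=[2.6250 5.8008 8.6133 12.7618] v=[0.3125 -3.6719 2.0781 0.3594]
Step 5: x=[2.8408 4.7920 9.4668 12.5645] v=[0.8633 -4.0352 3.4141 -0.7891]
Max displacement = 1.2080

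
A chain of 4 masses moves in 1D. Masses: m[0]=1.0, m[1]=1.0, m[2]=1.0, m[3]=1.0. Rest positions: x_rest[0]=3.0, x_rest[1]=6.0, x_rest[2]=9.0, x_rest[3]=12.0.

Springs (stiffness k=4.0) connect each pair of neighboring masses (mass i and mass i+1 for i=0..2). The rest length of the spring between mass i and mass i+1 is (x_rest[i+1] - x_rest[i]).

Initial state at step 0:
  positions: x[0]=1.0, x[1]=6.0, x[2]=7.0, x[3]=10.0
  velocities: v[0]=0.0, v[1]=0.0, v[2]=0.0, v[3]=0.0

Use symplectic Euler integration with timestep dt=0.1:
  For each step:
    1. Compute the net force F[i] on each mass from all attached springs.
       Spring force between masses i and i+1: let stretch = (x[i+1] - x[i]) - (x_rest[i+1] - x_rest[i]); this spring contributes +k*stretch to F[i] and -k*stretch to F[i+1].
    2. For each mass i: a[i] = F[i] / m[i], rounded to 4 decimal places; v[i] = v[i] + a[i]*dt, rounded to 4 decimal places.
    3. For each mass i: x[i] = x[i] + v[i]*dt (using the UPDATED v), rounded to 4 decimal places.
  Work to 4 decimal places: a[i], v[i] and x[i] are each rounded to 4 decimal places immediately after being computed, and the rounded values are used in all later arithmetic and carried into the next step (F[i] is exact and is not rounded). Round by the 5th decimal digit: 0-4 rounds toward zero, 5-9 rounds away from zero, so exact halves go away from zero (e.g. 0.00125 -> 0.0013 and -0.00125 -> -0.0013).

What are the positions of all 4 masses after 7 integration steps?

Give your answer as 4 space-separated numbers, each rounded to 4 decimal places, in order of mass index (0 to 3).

Step 0: x=[1.0000 6.0000 7.0000 10.0000] v=[0.0000 0.0000 0.0000 0.0000]
Step 1: x=[1.0800 5.8400 7.0800 10.0000] v=[0.8000 -1.6000 0.8000 0.0000]
Step 2: x=[1.2304 5.5392 7.2272 10.0032] v=[1.5040 -3.0080 1.4720 0.0320]
Step 3: x=[1.4332 5.1336 7.4179 10.0154] v=[2.0275 -4.0563 1.9072 0.1216]
Step 4: x=[1.6640 4.6713 7.6212 10.0437] v=[2.3077 -4.6227 2.0325 0.2826]
Step 5: x=[1.8951 4.2067 7.8034 10.0951] v=[2.3106 -4.6457 1.8215 0.5136]
Step 6: x=[2.0986 3.7935 7.9334 10.1748] v=[2.0352 -4.1317 1.2995 0.7969]
Step 7: x=[2.2499 3.4781 7.9874 10.2848] v=[1.5132 -3.1537 0.5401 1.1003]

Answer: 2.2499 3.4781 7.9874 10.2848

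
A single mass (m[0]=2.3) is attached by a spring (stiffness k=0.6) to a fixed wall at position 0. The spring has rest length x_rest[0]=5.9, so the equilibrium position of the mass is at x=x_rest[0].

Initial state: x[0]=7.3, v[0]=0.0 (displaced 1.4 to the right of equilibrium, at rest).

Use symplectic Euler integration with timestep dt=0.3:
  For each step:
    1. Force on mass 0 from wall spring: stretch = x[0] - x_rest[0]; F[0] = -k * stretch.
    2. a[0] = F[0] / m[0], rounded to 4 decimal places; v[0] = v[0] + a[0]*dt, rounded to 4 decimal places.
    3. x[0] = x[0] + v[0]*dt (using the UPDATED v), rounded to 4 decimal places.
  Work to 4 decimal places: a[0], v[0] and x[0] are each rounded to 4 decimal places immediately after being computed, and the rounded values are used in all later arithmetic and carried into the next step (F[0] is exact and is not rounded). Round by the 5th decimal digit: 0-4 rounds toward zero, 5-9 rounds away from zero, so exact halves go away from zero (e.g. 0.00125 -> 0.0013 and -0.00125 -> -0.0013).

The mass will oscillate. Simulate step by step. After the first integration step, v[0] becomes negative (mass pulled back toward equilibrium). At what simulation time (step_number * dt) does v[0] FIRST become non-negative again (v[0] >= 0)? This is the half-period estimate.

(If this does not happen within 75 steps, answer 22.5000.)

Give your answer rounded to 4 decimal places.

Step 0: x=[7.3000] v=[0.0000]
Step 1: x=[7.2671] v=[-0.1096]
Step 2: x=[7.2021] v=[-0.2166]
Step 3: x=[7.1066] v=[-0.3185]
Step 4: x=[6.9827] v=[-0.4129]
Step 5: x=[6.8334] v=[-0.4976]
Step 6: x=[6.6622] v=[-0.5707]
Step 7: x=[6.4731] v=[-0.6303]
Step 8: x=[6.2705] v=[-0.6752]
Step 9: x=[6.0592] v=[-0.7042]
Step 10: x=[5.8442] v=[-0.7167]
Step 11: x=[5.6305] v=[-0.7123]
Step 12: x=[5.4231] v=[-0.6912]
Step 13: x=[5.2269] v=[-0.6539]
Step 14: x=[5.0465] v=[-0.6012]
Step 15: x=[4.8862] v=[-0.5344]
Step 16: x=[4.7497] v=[-0.4551]
Step 17: x=[4.6402] v=[-0.3651]
Step 18: x=[4.5603] v=[-0.2665]
Step 19: x=[4.5118] v=[-0.1617]
Step 20: x=[4.4959] v=[-0.0531]
Step 21: x=[4.5129] v=[0.0568]
First v>=0 after going negative at step 21, time=6.3000

Answer: 6.3000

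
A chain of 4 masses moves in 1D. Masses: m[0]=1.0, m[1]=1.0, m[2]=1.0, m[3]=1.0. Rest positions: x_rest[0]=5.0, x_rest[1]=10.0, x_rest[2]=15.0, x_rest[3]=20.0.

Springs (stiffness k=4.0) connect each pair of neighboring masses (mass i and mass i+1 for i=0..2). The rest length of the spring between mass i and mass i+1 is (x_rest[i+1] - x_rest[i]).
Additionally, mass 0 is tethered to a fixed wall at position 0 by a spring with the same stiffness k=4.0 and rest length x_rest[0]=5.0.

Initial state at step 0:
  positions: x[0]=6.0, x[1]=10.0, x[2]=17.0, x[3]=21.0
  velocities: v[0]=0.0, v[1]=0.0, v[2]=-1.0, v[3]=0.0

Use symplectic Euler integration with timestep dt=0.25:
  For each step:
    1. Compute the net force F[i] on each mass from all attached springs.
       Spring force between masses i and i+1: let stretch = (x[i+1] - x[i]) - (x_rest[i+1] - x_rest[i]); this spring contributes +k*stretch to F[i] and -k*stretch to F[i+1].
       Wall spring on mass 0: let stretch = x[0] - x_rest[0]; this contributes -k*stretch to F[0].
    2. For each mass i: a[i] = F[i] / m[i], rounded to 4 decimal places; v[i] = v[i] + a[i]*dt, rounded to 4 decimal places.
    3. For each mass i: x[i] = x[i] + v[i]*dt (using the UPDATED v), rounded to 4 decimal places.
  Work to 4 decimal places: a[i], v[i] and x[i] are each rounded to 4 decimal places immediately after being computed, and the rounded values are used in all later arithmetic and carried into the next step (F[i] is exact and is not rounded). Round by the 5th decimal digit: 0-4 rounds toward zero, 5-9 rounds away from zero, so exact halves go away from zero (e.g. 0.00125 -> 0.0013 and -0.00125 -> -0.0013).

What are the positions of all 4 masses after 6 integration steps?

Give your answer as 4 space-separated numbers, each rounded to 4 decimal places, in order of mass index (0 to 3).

Step 0: x=[6.0000 10.0000 17.0000 21.0000] v=[0.0000 0.0000 -1.0000 0.0000]
Step 1: x=[5.5000 10.7500 16.0000 21.2500] v=[-2.0000 3.0000 -4.0000 1.0000]
Step 2: x=[4.9375 11.5000 15.0000 21.4375] v=[-2.2500 3.0000 -4.0000 0.7500]
Step 3: x=[4.7813 11.4844 14.7344 21.2656] v=[-0.6250 -0.0625 -1.0625 -0.6875]
Step 4: x=[5.1055 10.6055 15.2891 20.7109] v=[1.2968 -3.5156 2.2187 -2.2187]
Step 5: x=[5.5283 9.5225 16.0283 20.0508] v=[1.6913 -4.3320 2.9569 -2.6405]
Step 6: x=[5.5676 9.0674 16.1467 19.6351] v=[0.1572 -1.8204 0.4736 -1.6630]

Answer: 5.5676 9.0674 16.1467 19.6351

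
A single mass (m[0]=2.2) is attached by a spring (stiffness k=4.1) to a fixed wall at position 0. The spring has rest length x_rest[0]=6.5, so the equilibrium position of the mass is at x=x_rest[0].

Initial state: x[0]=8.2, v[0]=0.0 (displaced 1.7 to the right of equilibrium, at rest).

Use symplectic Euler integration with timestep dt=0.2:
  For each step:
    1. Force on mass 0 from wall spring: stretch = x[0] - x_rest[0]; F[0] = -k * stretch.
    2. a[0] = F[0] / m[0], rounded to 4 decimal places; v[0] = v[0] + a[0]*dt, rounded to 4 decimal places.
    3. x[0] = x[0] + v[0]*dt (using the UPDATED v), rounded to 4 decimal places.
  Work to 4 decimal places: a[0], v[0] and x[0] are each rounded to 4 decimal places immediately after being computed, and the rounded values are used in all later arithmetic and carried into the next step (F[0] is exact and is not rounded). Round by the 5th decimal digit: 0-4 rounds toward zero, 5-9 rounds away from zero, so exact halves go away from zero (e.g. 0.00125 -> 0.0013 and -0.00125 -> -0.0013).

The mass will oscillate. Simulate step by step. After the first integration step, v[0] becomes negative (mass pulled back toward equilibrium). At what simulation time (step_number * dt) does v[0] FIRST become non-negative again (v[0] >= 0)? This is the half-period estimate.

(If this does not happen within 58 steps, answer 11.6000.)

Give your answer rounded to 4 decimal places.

Answer: 2.4000

Derivation:
Step 0: x=[8.2000] v=[0.0000]
Step 1: x=[8.0733] v=[-0.6336]
Step 2: x=[7.8293] v=[-1.2200]
Step 3: x=[7.4862] v=[-1.7155]
Step 4: x=[7.0696] v=[-2.0831]
Step 5: x=[6.6105] v=[-2.2954]
Step 6: x=[6.1432] v=[-2.3366]
Step 7: x=[5.7025] v=[-2.2036]
Step 8: x=[5.3212] v=[-1.9063]
Step 9: x=[5.0278] v=[-1.4669]
Step 10: x=[4.8442] v=[-0.9182]
Step 11: x=[4.7840] v=[-0.3010]
Step 12: x=[4.8517] v=[0.3386]
First v>=0 after going negative at step 12, time=2.4000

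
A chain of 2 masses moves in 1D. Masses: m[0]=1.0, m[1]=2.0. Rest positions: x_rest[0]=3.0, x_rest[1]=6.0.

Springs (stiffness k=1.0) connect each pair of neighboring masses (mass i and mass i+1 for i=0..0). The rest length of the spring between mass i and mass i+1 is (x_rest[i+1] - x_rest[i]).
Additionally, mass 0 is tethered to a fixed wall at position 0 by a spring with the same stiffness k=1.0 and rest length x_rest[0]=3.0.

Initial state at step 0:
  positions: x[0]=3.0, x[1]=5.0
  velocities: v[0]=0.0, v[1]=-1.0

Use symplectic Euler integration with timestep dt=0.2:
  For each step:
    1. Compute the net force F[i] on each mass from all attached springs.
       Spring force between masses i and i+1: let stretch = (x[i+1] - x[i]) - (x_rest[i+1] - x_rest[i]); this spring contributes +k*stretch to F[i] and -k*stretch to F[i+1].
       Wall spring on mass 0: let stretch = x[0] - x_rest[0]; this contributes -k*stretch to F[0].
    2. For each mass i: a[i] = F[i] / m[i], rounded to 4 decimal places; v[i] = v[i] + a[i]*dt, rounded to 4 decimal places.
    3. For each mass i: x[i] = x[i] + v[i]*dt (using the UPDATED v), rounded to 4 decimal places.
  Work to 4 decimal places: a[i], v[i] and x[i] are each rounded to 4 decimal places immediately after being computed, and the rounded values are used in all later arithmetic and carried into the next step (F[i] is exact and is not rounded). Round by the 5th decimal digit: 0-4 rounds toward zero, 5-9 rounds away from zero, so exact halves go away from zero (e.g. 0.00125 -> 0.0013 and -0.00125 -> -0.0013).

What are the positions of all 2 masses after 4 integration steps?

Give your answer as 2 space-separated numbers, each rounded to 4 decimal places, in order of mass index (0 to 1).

Answer: 2.5822 4.4213

Derivation:
Step 0: x=[3.0000 5.0000] v=[0.0000 -1.0000]
Step 1: x=[2.9600 4.8200] v=[-0.2000 -0.9000]
Step 2: x=[2.8760 4.6628] v=[-0.4200 -0.7860]
Step 3: x=[2.7484 4.5299] v=[-0.6378 -0.6647]
Step 4: x=[2.5822 4.4213] v=[-0.8312 -0.5428]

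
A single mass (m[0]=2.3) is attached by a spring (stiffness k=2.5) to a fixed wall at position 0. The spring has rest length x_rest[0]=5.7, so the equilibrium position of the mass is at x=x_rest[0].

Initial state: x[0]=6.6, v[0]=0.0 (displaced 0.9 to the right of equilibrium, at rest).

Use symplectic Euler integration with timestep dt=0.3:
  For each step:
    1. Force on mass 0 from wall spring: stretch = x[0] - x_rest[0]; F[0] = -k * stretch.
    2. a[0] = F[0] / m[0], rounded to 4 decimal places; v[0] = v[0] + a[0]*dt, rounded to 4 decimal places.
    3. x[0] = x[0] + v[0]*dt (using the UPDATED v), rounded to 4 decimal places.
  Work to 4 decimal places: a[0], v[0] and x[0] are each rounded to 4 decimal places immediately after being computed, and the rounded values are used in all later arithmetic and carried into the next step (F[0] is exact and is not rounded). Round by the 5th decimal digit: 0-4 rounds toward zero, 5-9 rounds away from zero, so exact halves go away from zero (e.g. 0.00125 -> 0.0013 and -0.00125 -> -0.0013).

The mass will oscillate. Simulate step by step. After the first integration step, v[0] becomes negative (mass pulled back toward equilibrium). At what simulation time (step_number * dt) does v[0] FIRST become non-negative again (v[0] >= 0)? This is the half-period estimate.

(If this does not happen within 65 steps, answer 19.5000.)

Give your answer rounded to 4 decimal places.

Step 0: x=[6.6000] v=[0.0000]
Step 1: x=[6.5120] v=[-0.2935]
Step 2: x=[6.3445] v=[-0.5583]
Step 3: x=[6.1140] v=[-0.7685]
Step 4: x=[5.8430] v=[-0.9035]
Step 5: x=[5.5580] v=[-0.9501]
Step 6: x=[5.2869] v=[-0.9038]
Step 7: x=[5.0562] v=[-0.7691]
Step 8: x=[4.8884] v=[-0.5592]
Step 9: x=[4.8001] v=[-0.2945]
Step 10: x=[4.7998] v=[-0.0010]
Step 11: x=[4.8876] v=[0.2926]
First v>=0 after going negative at step 11, time=3.3000

Answer: 3.3000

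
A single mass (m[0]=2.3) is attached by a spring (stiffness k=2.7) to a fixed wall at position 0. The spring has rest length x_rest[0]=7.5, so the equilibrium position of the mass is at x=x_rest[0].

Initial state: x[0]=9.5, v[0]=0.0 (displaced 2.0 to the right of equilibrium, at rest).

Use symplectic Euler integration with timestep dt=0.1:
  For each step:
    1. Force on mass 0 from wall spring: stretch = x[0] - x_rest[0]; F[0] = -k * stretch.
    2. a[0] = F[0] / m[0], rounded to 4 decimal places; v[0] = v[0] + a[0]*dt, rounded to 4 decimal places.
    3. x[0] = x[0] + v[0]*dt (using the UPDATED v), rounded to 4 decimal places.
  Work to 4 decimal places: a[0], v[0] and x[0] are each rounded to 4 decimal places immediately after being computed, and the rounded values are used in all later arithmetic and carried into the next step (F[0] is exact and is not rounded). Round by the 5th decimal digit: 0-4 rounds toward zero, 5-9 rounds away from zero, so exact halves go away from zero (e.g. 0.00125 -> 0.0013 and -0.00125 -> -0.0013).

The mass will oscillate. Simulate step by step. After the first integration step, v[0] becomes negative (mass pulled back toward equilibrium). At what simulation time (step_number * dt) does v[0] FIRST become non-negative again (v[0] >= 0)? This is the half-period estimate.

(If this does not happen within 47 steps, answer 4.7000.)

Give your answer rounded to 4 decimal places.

Step 0: x=[9.5000] v=[0.0000]
Step 1: x=[9.4765] v=[-0.2348]
Step 2: x=[9.4298] v=[-0.4668]
Step 3: x=[9.3605] v=[-0.6933]
Step 4: x=[9.2693] v=[-0.9117]
Step 5: x=[9.1574] v=[-1.1194]
Step 6: x=[9.0260] v=[-1.3140]
Step 7: x=[8.8767] v=[-1.4931]
Step 8: x=[8.7112] v=[-1.6547]
Step 9: x=[8.5315] v=[-1.7969]
Step 10: x=[8.3397] v=[-1.9180]
Step 11: x=[8.1380] v=[-2.0166]
Step 12: x=[7.9289] v=[-2.0915]
Step 13: x=[7.7147] v=[-2.1419]
Step 14: x=[7.4980] v=[-2.1671]
Step 15: x=[7.2813] v=[-2.1669]
Step 16: x=[7.0672] v=[-2.1412]
Step 17: x=[6.8582] v=[-2.0904]
Step 18: x=[6.6567] v=[-2.0151]
Step 19: x=[6.4651] v=[-1.9161]
Step 20: x=[6.2856] v=[-1.7946]
Step 21: x=[6.1204] v=[-1.6520]
Step 22: x=[5.9714] v=[-1.4901]
Step 23: x=[5.8403] v=[-1.3107]
Step 24: x=[5.7287] v=[-1.1159]
Step 25: x=[5.6379] v=[-0.9080]
Step 26: x=[5.5690] v=[-0.6894]
Step 27: x=[5.5227] v=[-0.4627]
Step 28: x=[5.4996] v=[-0.2306]
Step 29: x=[5.5000] v=[0.0042]
First v>=0 after going negative at step 29, time=2.9000

Answer: 2.9000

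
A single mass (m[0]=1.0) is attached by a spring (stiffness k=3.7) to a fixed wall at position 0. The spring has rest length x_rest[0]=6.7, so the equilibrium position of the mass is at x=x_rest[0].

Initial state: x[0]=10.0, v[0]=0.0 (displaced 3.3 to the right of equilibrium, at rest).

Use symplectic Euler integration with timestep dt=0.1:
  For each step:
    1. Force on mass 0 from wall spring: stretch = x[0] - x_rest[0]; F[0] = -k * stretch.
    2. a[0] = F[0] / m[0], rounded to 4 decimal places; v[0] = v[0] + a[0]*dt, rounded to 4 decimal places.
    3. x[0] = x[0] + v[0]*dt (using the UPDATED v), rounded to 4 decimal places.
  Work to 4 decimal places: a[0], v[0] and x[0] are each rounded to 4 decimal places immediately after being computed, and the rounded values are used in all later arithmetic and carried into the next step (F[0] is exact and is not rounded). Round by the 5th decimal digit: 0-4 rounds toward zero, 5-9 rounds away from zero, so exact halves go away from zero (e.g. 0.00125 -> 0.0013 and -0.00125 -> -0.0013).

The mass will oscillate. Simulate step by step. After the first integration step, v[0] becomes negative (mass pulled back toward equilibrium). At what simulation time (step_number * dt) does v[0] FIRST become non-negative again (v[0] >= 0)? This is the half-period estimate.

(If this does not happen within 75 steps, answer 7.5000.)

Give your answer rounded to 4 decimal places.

Answer: 1.7000

Derivation:
Step 0: x=[10.0000] v=[0.0000]
Step 1: x=[9.8779] v=[-1.2210]
Step 2: x=[9.6382] v=[-2.3968]
Step 3: x=[9.2898] v=[-3.4839]
Step 4: x=[8.8456] v=[-4.4421]
Step 5: x=[8.3220] v=[-5.2360]
Step 6: x=[7.7384] v=[-5.8361]
Step 7: x=[7.1164] v=[-6.2203]
Step 8: x=[6.4790] v=[-6.3744]
Step 9: x=[5.8497] v=[-6.2926]
Step 10: x=[5.2519] v=[-5.9780]
Step 11: x=[4.7077] v=[-5.4422]
Step 12: x=[4.2372] v=[-4.7051]
Step 13: x=[3.8578] v=[-3.7939]
Step 14: x=[3.5836] v=[-2.7423]
Step 15: x=[3.4247] v=[-1.5892]
Step 16: x=[3.3870] v=[-0.3773]
Step 17: x=[3.4719] v=[0.8485]
First v>=0 after going negative at step 17, time=1.7000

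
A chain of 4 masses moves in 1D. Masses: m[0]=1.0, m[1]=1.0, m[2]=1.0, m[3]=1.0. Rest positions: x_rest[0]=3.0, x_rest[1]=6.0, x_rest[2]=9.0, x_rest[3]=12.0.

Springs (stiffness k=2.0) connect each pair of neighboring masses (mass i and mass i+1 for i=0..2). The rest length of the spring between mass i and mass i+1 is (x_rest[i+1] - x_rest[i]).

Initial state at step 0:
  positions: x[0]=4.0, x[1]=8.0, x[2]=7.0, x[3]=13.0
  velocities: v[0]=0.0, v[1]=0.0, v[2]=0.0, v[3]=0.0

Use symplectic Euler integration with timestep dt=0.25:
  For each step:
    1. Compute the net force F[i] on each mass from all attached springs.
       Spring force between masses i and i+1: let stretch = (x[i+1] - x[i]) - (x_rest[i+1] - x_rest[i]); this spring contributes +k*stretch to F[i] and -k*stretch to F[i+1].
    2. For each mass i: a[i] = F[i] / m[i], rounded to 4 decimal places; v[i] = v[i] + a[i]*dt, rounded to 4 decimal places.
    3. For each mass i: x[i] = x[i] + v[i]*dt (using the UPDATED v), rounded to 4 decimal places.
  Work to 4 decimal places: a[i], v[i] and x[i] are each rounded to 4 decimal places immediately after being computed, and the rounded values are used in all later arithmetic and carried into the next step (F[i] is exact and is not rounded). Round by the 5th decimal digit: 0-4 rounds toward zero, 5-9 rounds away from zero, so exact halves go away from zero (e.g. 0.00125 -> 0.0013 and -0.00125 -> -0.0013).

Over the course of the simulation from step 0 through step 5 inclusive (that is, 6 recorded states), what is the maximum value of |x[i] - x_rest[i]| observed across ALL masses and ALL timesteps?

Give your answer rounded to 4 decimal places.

Answer: 2.5287

Derivation:
Step 0: x=[4.0000 8.0000 7.0000 13.0000] v=[0.0000 0.0000 0.0000 0.0000]
Step 1: x=[4.1250 7.3750 7.8750 12.6250] v=[0.5000 -2.5000 3.5000 -1.5000]
Step 2: x=[4.2813 6.4063 9.2813 12.0313] v=[0.6250 -3.8750 5.6250 -2.3750]
Step 3: x=[4.3282 5.5313 10.6719 11.4688] v=[0.1875 -3.5000 5.5625 -2.2500]
Step 4: x=[4.1505 5.1485 11.5196 11.1817] v=[-0.7110 -1.5313 3.3907 -1.1485]
Step 5: x=[3.7225 5.4373 11.5287 11.3118] v=[-1.7120 1.1553 0.0362 0.5205]
Max displacement = 2.5287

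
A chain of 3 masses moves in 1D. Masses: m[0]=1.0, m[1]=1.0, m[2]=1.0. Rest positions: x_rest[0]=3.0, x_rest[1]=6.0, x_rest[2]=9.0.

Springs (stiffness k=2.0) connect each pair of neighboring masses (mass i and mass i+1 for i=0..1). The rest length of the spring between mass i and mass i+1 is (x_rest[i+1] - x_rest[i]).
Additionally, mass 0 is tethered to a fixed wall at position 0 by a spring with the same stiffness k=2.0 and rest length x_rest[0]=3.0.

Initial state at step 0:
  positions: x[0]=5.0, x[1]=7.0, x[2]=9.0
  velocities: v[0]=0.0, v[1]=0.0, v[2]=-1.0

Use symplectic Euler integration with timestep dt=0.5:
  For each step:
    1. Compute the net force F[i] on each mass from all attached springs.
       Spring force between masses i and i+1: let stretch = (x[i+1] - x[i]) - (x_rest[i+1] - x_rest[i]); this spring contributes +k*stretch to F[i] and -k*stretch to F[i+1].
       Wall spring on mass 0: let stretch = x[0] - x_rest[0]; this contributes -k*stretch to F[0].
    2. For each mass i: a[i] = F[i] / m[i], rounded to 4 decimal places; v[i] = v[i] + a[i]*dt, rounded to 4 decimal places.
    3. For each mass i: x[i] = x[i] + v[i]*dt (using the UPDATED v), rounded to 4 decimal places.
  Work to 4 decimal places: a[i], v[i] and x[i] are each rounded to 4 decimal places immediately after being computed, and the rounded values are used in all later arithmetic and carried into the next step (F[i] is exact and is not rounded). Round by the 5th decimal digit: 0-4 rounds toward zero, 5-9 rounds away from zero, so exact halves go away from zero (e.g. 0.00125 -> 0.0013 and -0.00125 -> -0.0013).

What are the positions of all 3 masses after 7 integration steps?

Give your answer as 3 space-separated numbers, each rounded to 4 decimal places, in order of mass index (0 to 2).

Answer: 3.4923 5.6954 6.5079

Derivation:
Step 0: x=[5.0000 7.0000 9.0000] v=[0.0000 0.0000 -1.0000]
Step 1: x=[3.5000 7.0000 9.0000] v=[-3.0000 0.0000 0.0000]
Step 2: x=[2.0000 6.2500 9.5000] v=[-3.0000 -1.5000 1.0000]
Step 3: x=[1.6250 5.0000 9.8750] v=[-0.7500 -2.5000 0.7500]
Step 4: x=[2.1250 4.5000 9.3125] v=[1.0000 -1.0000 -1.1250]
Step 5: x=[2.7500 5.2188 7.8438] v=[1.2500 1.4375 -2.9375]
Step 6: x=[3.2344 6.0157 6.5626] v=[0.9688 1.5937 -2.5625]
Step 7: x=[3.4923 5.6954 6.5079] v=[0.5157 -0.6407 -0.1094]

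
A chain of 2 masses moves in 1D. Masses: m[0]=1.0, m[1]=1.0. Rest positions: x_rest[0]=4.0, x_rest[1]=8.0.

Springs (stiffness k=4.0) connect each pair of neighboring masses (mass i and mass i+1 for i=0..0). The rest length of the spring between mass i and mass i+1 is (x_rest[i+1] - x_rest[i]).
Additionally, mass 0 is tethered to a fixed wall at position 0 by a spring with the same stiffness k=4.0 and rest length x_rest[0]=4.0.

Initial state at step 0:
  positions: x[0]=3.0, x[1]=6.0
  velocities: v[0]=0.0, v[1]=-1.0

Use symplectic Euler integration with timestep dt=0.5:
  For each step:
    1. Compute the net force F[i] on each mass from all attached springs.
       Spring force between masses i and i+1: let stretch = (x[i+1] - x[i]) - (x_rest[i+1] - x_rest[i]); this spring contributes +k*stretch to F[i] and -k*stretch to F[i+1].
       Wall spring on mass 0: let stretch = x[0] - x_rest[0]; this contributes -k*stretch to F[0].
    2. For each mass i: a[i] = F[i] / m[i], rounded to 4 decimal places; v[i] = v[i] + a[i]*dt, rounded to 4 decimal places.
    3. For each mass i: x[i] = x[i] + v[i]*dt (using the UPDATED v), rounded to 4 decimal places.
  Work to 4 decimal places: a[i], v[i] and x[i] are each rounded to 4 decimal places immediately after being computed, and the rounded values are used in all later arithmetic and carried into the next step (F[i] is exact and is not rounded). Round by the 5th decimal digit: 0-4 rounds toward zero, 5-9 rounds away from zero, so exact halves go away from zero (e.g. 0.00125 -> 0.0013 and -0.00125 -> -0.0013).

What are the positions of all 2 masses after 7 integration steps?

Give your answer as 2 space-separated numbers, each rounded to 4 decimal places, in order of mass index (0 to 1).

Step 0: x=[3.0000 6.0000] v=[0.0000 -1.0000]
Step 1: x=[3.0000 6.5000] v=[0.0000 1.0000]
Step 2: x=[3.5000 7.5000] v=[1.0000 2.0000]
Step 3: x=[4.5000 8.5000] v=[2.0000 2.0000]
Step 4: x=[5.0000 9.5000] v=[1.0000 2.0000]
Step 5: x=[5.0000 10.0000] v=[0.0000 1.0000]
Step 6: x=[5.0000 9.5000] v=[0.0000 -1.0000]
Step 7: x=[4.5000 8.5000] v=[-1.0000 -2.0000]

Answer: 4.5000 8.5000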